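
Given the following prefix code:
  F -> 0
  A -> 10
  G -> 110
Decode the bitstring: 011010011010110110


Decoding step by step:
Bits 0 -> F
Bits 110 -> G
Bits 10 -> A
Bits 0 -> F
Bits 110 -> G
Bits 10 -> A
Bits 110 -> G
Bits 110 -> G


Decoded message: FGAFGAGG


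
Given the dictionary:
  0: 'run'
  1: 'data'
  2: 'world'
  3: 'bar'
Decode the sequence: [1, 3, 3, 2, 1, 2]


Look up each index in the dictionary:
  1 -> 'data'
  3 -> 'bar'
  3 -> 'bar'
  2 -> 'world'
  1 -> 'data'
  2 -> 'world'

Decoded: "data bar bar world data world"


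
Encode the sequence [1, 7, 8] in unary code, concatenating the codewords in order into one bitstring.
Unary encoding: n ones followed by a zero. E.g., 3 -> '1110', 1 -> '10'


Encode each number as n ones followed by a terminating 0:
  1 -> 10 (2 bits)
  7 -> 11111110 (8 bits)
  8 -> 111111110 (9 bits)
Total length = 2 + 8 + 9 = 19 bits.

Unary([1, 7, 8]) = 1011111110111111110 (19 bits)


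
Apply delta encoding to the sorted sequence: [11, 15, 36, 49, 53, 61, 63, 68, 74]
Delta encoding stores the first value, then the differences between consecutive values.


First value: 11
Deltas:
  15 - 11 = 4
  36 - 15 = 21
  49 - 36 = 13
  53 - 49 = 4
  61 - 53 = 8
  63 - 61 = 2
  68 - 63 = 5
  74 - 68 = 6


Delta encoded: [11, 4, 21, 13, 4, 8, 2, 5, 6]


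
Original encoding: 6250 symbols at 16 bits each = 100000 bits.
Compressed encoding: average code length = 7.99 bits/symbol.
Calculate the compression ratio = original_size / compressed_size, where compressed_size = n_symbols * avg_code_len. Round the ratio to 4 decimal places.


original_size = n_symbols * orig_bits = 6250 * 16 = 100000 bits
compressed_size = n_symbols * avg_code_len = 6250 * 7.99 = 49937.5 bits
ratio = original_size / compressed_size = 100000 / 49937.5 = 2.0025

Compression ratio = 2.0025


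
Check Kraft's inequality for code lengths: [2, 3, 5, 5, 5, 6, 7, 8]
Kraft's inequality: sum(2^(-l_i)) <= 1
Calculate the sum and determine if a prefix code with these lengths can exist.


Sum = 2^(-2) + 2^(-3) + 2^(-5) + 2^(-5) + 2^(-5) + 2^(-6) + 2^(-7) + 2^(-8)
    = 0.25 + 0.125 + 0.03125 + 0.03125 + 0.03125 + 0.015625 + 0.0078125 + 0.00390625
    = 127/256 = 0.49609375
Since 0.49609375 <= 1, Kraft's inequality IS satisfied.
A prefix code with these lengths CAN exist.

Kraft sum = 0.49609375. Satisfied.


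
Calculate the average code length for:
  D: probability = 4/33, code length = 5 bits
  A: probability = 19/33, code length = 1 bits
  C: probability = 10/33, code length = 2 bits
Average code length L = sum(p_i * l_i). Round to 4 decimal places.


Weighted contributions p_i * l_i:
  D: (4/33) * 5 = 20/33
  A: (19/33) * 1 = 19/33
  C: (10/33) * 2 = 20/33
Sum = (20 + 19 + 20)/33 = 59/33

L = 59/33 = 1.7879 bits/symbol


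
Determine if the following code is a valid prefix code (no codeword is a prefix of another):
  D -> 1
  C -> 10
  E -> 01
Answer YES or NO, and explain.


Checking each pair (does one codeword prefix another?):
  D='1' vs C='10': prefix -- VIOLATION

NO -- this is NOT a valid prefix code. D (1) is a prefix of C (10).


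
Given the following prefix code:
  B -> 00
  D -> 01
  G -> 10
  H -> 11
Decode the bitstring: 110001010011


Decoding step by step:
Bits 11 -> H
Bits 00 -> B
Bits 01 -> D
Bits 01 -> D
Bits 00 -> B
Bits 11 -> H


Decoded message: HBDDBH


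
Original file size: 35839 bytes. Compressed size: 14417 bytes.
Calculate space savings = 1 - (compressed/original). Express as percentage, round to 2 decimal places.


ratio = compressed/original = 14417/35839 = 0.402271
savings = 1 - ratio = 1 - 0.402271 = 0.597729
as a percentage: 0.597729 * 100 = 59.77%

Space savings = 1 - 14417/35839 = 59.77%


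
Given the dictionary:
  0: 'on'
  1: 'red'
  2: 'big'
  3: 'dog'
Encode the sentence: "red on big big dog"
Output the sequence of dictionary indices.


Look up each word in the dictionary:
  'red' -> 1
  'on' -> 0
  'big' -> 2
  'big' -> 2
  'dog' -> 3

Encoded: [1, 0, 2, 2, 3]


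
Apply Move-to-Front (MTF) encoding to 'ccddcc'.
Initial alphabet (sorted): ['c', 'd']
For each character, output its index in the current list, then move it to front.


MTF encoding:
'c': index 0 in ['c', 'd'] -> ['c', 'd']
'c': index 0 in ['c', 'd'] -> ['c', 'd']
'd': index 1 in ['c', 'd'] -> ['d', 'c']
'd': index 0 in ['d', 'c'] -> ['d', 'c']
'c': index 1 in ['d', 'c'] -> ['c', 'd']
'c': index 0 in ['c', 'd'] -> ['c', 'd']


Output: [0, 0, 1, 0, 1, 0]


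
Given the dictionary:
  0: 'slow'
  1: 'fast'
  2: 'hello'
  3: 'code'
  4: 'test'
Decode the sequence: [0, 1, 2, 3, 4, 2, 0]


Look up each index in the dictionary:
  0 -> 'slow'
  1 -> 'fast'
  2 -> 'hello'
  3 -> 'code'
  4 -> 'test'
  2 -> 'hello'
  0 -> 'slow'

Decoded: "slow fast hello code test hello slow"


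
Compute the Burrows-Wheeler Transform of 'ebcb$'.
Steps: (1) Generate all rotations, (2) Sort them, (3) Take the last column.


Rotations (sorted):
  0: $ebcb -> last char: b
  1: b$ebc -> last char: c
  2: bcb$e -> last char: e
  3: cb$eb -> last char: b
  4: ebcb$ -> last char: $


BWT = bceb$


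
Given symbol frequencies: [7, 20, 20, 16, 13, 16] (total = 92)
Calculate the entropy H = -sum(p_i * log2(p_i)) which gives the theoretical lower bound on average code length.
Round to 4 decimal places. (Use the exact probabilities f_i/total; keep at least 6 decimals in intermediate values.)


Per-symbol terms -p_i * log2(p_i) with p_i = f_i/92:
  p = 7/92 = 0.076087: log2(p) = -3.716207, -p*log2(p) = 0.282755
  p = 20/92 = 0.217391: log2(p) = -2.201634, -p*log2(p) = 0.478616
  p = 20/92 = 0.217391: log2(p) = -2.201634, -p*log2(p) = 0.478616
  p = 16/92 = 0.173913: log2(p) = -2.523562, -p*log2(p) = 0.438880
  p = 13/92 = 0.141304: log2(p) = -2.823122, -p*log2(p) = 0.398919
  p = 16/92 = 0.173913: log2(p) = -2.523562, -p*log2(p) = 0.438880
H = 0.282755 + 0.478616 + 0.478616 + 0.438880 + 0.398919 + 0.438880 = 2.516666

H = 2.5167 bits/symbol


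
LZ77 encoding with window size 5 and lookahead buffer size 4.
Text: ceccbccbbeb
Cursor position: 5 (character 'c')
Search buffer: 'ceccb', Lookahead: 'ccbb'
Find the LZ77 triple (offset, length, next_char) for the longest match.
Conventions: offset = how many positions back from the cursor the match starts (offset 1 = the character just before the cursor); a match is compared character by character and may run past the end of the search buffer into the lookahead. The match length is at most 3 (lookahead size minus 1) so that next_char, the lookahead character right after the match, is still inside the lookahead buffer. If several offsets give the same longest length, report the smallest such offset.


Try each offset into the search buffer:
  offset=1 (pos 4, char 'b'): match length 0
  offset=2 (pos 3, char 'c'): match length 1
  offset=3 (pos 2, char 'c'): match length 3
  offset=4 (pos 1, char 'e'): match length 0
  offset=5 (pos 0, char 'c'): match length 1
Longest match has length 3 at offset 3.
next_char = character at position 5 + 3 = 8 -> 'b'

Best match: offset=3, length=3 (matching 'ccb' starting at position 2)
LZ77 triple: (3, 3, 'b')


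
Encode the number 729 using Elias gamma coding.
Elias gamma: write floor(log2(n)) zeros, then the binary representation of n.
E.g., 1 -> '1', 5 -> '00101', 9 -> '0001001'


num_bits = floor(log2(729)) + 1 = 10
leading_zeros = num_bits - 1 = 9
binary(729) = 1011011001

Elias gamma(729) = '000000000' + '1011011001' = 0000000001011011001 (19 bits)


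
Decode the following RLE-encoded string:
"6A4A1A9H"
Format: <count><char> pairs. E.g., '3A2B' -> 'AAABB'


Expanding each <count><char> pair:
  6A -> 'AAAAAA'
  4A -> 'AAAA'
  1A -> 'A'
  9H -> 'HHHHHHHHH'

Decoded = AAAAAAAAAAAHHHHHHHHH


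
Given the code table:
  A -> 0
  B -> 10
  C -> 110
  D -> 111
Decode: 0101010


Decoding:
0 -> A
10 -> B
10 -> B
10 -> B


Result: ABBB


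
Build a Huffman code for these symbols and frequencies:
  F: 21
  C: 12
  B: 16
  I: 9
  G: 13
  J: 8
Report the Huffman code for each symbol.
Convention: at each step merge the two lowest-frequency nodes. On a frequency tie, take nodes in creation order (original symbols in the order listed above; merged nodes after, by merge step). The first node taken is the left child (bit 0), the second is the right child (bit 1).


Huffman tree construction:
Step 1: Merge J(8) + I(9) = 17
Step 2: Merge C(12) + G(13) = 25
Step 3: Merge B(16) + (J+I)(17) = 33
Step 4: Merge F(21) + (C+G)(25) = 46
Step 5: Merge (B+(J+I))(33) + (F+(C+G))(46) = 79
Read each symbol's code off the tree from the root (left child = 0, right child = 1).

Codes:
  F: 10 (length 2)
  C: 110 (length 3)
  B: 00 (length 2)
  I: 011 (length 3)
  G: 111 (length 3)
  J: 010 (length 3)
Average code length: 200/79 = 2.5316 bits/symbol


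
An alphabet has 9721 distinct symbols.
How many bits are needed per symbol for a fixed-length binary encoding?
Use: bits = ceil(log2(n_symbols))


log2(9721) = 13.2469
Bracket: 2^13 = 8192 < 9721 <= 2^14 = 16384
So ceil(log2(9721)) = 14

bits = ceil(log2(9721)) = ceil(13.2469) = 14 bits


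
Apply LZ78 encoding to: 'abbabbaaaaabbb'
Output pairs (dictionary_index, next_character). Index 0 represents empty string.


LZ78 encoding steps:
Dictionary: {0: ''}
Step 1: w='' (idx 0), next='a' -> output (0, 'a'), add 'a' as idx 1
Step 2: w='' (idx 0), next='b' -> output (0, 'b'), add 'b' as idx 2
Step 3: w='b' (idx 2), next='a' -> output (2, 'a'), add 'ba' as idx 3
Step 4: w='b' (idx 2), next='b' -> output (2, 'b'), add 'bb' as idx 4
Step 5: w='a' (idx 1), next='a' -> output (1, 'a'), add 'aa' as idx 5
Step 6: w='aa' (idx 5), next='a' -> output (5, 'a'), add 'aaa' as idx 6
Step 7: w='bb' (idx 4), next='b' -> output (4, 'b'), add 'bbb' as idx 7


Encoded: [(0, 'a'), (0, 'b'), (2, 'a'), (2, 'b'), (1, 'a'), (5, 'a'), (4, 'b')]


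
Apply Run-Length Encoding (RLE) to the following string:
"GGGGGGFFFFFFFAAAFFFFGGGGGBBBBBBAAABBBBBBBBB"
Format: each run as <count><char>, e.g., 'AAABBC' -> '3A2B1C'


Scanning runs left to right:
  i=0: run of 'G' x 6 -> '6G'
  i=6: run of 'F' x 7 -> '7F'
  i=13: run of 'A' x 3 -> '3A'
  i=16: run of 'F' x 4 -> '4F'
  i=20: run of 'G' x 5 -> '5G'
  i=25: run of 'B' x 6 -> '6B'
  i=31: run of 'A' x 3 -> '3A'
  i=34: run of 'B' x 9 -> '9B'

RLE = 6G7F3A4F5G6B3A9B


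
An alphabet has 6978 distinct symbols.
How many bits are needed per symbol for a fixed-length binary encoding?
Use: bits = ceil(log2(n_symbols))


log2(6978) = 12.7686
Bracket: 2^12 = 4096 < 6978 <= 2^13 = 8192
So ceil(log2(6978)) = 13

bits = ceil(log2(6978)) = ceil(12.7686) = 13 bits


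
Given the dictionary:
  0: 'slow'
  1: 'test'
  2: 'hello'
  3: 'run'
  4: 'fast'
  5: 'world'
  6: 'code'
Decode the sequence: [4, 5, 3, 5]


Look up each index in the dictionary:
  4 -> 'fast'
  5 -> 'world'
  3 -> 'run'
  5 -> 'world'

Decoded: "fast world run world"


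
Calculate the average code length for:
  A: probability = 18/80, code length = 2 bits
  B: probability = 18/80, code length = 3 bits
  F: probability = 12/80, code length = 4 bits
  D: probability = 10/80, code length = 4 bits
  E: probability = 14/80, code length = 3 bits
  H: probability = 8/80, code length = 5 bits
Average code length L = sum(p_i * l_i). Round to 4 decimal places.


Weighted contributions p_i * l_i:
  A: (18/80) * 2 = 36/80
  B: (18/80) * 3 = 54/80
  F: (12/80) * 4 = 48/80
  D: (10/80) * 4 = 40/80
  E: (14/80) * 3 = 42/80
  H: (8/80) * 5 = 40/80
Sum = (36 + 54 + 48 + 40 + 42 + 40)/80 = 260/80

L = 260/80 = 3.2500 bits/symbol


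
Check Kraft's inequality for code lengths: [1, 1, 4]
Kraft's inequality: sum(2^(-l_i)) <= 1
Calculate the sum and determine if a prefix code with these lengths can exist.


Sum = 2^(-1) + 2^(-1) + 2^(-4)
    = 0.5 + 0.5 + 0.0625
    = 17/16 = 1.0625
Since 1.0625 > 1, Kraft's inequality is NOT satisfied.
A prefix code with these lengths CANNOT exist.

Kraft sum = 1.0625. Not satisfied.


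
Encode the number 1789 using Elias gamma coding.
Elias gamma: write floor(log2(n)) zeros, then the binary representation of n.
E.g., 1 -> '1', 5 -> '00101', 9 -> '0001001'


num_bits = floor(log2(1789)) + 1 = 11
leading_zeros = num_bits - 1 = 10
binary(1789) = 11011111101

Elias gamma(1789) = '0000000000' + '11011111101' = 000000000011011111101 (21 bits)


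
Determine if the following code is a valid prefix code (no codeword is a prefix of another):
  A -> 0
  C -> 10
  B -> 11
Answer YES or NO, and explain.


Checking each pair (does one codeword prefix another?):
  A='0' vs C='10': no prefix
  A='0' vs B='11': no prefix
  C='10' vs A='0': no prefix
  C='10' vs B='11': no prefix
  B='11' vs A='0': no prefix
  B='11' vs C='10': no prefix
No violation found over all pairs.

YES -- this is a valid prefix code. No codeword is a prefix of any other codeword.


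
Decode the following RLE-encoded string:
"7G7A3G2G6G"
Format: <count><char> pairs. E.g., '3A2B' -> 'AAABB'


Expanding each <count><char> pair:
  7G -> 'GGGGGGG'
  7A -> 'AAAAAAA'
  3G -> 'GGG'
  2G -> 'GG'
  6G -> 'GGGGGG'

Decoded = GGGGGGGAAAAAAAGGGGGGGGGGG


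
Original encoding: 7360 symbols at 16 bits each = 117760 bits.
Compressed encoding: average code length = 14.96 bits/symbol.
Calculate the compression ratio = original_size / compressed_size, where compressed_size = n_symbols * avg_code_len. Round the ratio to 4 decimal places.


original_size = n_symbols * orig_bits = 7360 * 16 = 117760 bits
compressed_size = n_symbols * avg_code_len = 7360 * 14.96 = 110105.6 bits
ratio = original_size / compressed_size = 117760 / 110105.6 = 1.0695

Compression ratio = 1.0695


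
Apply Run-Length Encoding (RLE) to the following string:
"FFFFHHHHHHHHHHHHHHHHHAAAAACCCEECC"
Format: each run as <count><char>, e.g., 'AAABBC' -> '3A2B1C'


Scanning runs left to right:
  i=0: run of 'F' x 4 -> '4F'
  i=4: run of 'H' x 17 -> '17H'
  i=21: run of 'A' x 5 -> '5A'
  i=26: run of 'C' x 3 -> '3C'
  i=29: run of 'E' x 2 -> '2E'
  i=31: run of 'C' x 2 -> '2C'

RLE = 4F17H5A3C2E2C


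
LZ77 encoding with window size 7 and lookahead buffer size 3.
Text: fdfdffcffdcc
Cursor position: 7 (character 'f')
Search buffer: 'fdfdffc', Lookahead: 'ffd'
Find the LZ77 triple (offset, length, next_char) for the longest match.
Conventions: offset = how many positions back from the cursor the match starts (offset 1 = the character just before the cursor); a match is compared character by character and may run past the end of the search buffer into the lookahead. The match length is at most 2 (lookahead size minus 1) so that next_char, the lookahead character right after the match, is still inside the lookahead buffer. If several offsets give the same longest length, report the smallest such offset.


Try each offset into the search buffer:
  offset=1 (pos 6, char 'c'): match length 0
  offset=2 (pos 5, char 'f'): match length 1
  offset=3 (pos 4, char 'f'): match length 2
  offset=4 (pos 3, char 'd'): match length 0
  offset=5 (pos 2, char 'f'): match length 1
  offset=6 (pos 1, char 'd'): match length 0
  offset=7 (pos 0, char 'f'): match length 1
Longest match has length 2 at offset 3.
next_char = character at position 7 + 2 = 9 -> 'd'

Best match: offset=3, length=2 (matching 'ff' starting at position 4)
LZ77 triple: (3, 2, 'd')


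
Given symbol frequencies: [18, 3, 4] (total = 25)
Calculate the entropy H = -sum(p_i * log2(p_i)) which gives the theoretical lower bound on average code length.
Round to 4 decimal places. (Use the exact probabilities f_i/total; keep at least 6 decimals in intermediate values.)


Per-symbol terms -p_i * log2(p_i) with p_i = f_i/25:
  p = 18/25 = 0.720000: log2(p) = -0.473931, -p*log2(p) = 0.341230
  p = 3/25 = 0.120000: log2(p) = -3.058894, -p*log2(p) = 0.367067
  p = 4/25 = 0.160000: log2(p) = -2.643856, -p*log2(p) = 0.423017
H = 0.341230 + 0.367067 + 0.423017 = 1.131314

H = 1.1313 bits/symbol


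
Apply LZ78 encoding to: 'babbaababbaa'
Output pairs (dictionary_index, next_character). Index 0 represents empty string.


LZ78 encoding steps:
Dictionary: {0: ''}
Step 1: w='' (idx 0), next='b' -> output (0, 'b'), add 'b' as idx 1
Step 2: w='' (idx 0), next='a' -> output (0, 'a'), add 'a' as idx 2
Step 3: w='b' (idx 1), next='b' -> output (1, 'b'), add 'bb' as idx 3
Step 4: w='a' (idx 2), next='a' -> output (2, 'a'), add 'aa' as idx 4
Step 5: w='b' (idx 1), next='a' -> output (1, 'a'), add 'ba' as idx 5
Step 6: w='bb' (idx 3), next='a' -> output (3, 'a'), add 'bba' as idx 6
Step 7: w='a' (idx 2), end of input -> output (2, '')


Encoded: [(0, 'b'), (0, 'a'), (1, 'b'), (2, 'a'), (1, 'a'), (3, 'a'), (2, '')]


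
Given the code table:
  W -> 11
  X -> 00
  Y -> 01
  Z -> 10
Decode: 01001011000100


Decoding:
01 -> Y
00 -> X
10 -> Z
11 -> W
00 -> X
01 -> Y
00 -> X


Result: YXZWXYX


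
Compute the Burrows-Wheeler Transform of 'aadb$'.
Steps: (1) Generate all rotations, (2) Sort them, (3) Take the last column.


Rotations (sorted):
  0: $aadb -> last char: b
  1: aadb$ -> last char: $
  2: adb$a -> last char: a
  3: b$aad -> last char: d
  4: db$aa -> last char: a


BWT = b$ada


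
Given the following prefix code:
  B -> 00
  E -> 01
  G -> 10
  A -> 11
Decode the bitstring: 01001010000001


Decoding step by step:
Bits 01 -> E
Bits 00 -> B
Bits 10 -> G
Bits 10 -> G
Bits 00 -> B
Bits 00 -> B
Bits 01 -> E


Decoded message: EBGGBBE


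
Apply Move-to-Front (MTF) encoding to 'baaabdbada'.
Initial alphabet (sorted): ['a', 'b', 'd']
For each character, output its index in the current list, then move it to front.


MTF encoding:
'b': index 1 in ['a', 'b', 'd'] -> ['b', 'a', 'd']
'a': index 1 in ['b', 'a', 'd'] -> ['a', 'b', 'd']
'a': index 0 in ['a', 'b', 'd'] -> ['a', 'b', 'd']
'a': index 0 in ['a', 'b', 'd'] -> ['a', 'b', 'd']
'b': index 1 in ['a', 'b', 'd'] -> ['b', 'a', 'd']
'd': index 2 in ['b', 'a', 'd'] -> ['d', 'b', 'a']
'b': index 1 in ['d', 'b', 'a'] -> ['b', 'd', 'a']
'a': index 2 in ['b', 'd', 'a'] -> ['a', 'b', 'd']
'd': index 2 in ['a', 'b', 'd'] -> ['d', 'a', 'b']
'a': index 1 in ['d', 'a', 'b'] -> ['a', 'd', 'b']


Output: [1, 1, 0, 0, 1, 2, 1, 2, 2, 1]


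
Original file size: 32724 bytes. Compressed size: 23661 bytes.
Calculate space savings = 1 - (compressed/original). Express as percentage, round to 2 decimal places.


ratio = compressed/original = 23661/32724 = 0.723047
savings = 1 - ratio = 1 - 0.723047 = 0.276953
as a percentage: 0.276953 * 100 = 27.7%

Space savings = 1 - 23661/32724 = 27.7%


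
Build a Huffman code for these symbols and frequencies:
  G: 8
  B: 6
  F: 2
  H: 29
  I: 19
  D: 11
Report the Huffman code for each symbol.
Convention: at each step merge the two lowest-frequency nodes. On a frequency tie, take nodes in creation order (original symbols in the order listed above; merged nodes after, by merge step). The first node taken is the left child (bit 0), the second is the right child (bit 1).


Huffman tree construction:
Step 1: Merge F(2) + B(6) = 8
Step 2: Merge G(8) + (F+B)(8) = 16
Step 3: Merge D(11) + (G+(F+B))(16) = 27
Step 4: Merge I(19) + (D+(G+(F+B)))(27) = 46
Step 5: Merge H(29) + (I+(D+(G+(F+B))))(46) = 75
Read each symbol's code off the tree from the root (left child = 0, right child = 1).

Codes:
  G: 1110 (length 4)
  B: 11111 (length 5)
  F: 11110 (length 5)
  H: 0 (length 1)
  I: 10 (length 2)
  D: 110 (length 3)
Average code length: 172/75 = 2.2933 bits/symbol


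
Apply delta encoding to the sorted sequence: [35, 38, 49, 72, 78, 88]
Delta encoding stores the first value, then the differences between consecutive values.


First value: 35
Deltas:
  38 - 35 = 3
  49 - 38 = 11
  72 - 49 = 23
  78 - 72 = 6
  88 - 78 = 10


Delta encoded: [35, 3, 11, 23, 6, 10]


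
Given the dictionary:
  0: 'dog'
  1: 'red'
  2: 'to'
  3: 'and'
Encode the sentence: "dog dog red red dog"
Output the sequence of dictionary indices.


Look up each word in the dictionary:
  'dog' -> 0
  'dog' -> 0
  'red' -> 1
  'red' -> 1
  'dog' -> 0

Encoded: [0, 0, 1, 1, 0]


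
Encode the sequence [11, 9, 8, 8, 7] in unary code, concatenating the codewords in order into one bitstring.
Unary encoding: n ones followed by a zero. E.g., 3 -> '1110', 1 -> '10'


Encode each number as n ones followed by a terminating 0:
  11 -> 111111111110 (12 bits)
  9 -> 1111111110 (10 bits)
  8 -> 111111110 (9 bits)
  8 -> 111111110 (9 bits)
  7 -> 11111110 (8 bits)
Total length = 12 + 10 + 9 + 9 + 8 = 48 bits.

Unary([11, 9, 8, 8, 7]) = 111111111110111111111011111111011111111011111110 (48 bits)


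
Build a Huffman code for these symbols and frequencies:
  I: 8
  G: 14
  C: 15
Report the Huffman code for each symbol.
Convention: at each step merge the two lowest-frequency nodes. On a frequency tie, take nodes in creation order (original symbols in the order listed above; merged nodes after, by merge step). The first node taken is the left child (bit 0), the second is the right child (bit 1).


Huffman tree construction:
Step 1: Merge I(8) + G(14) = 22
Step 2: Merge C(15) + (I+G)(22) = 37
Read each symbol's code off the tree from the root (left child = 0, right child = 1).

Codes:
  I: 10 (length 2)
  G: 11 (length 2)
  C: 0 (length 1)
Average code length: 59/37 = 1.5946 bits/symbol


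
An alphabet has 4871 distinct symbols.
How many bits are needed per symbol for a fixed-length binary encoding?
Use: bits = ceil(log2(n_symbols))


log2(4871) = 12.25
Bracket: 2^12 = 4096 < 4871 <= 2^13 = 8192
So ceil(log2(4871)) = 13

bits = ceil(log2(4871)) = ceil(12.25) = 13 bits


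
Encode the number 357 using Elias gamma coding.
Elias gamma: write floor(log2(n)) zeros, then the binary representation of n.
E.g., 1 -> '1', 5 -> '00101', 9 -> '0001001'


num_bits = floor(log2(357)) + 1 = 9
leading_zeros = num_bits - 1 = 8
binary(357) = 101100101

Elias gamma(357) = '00000000' + '101100101' = 00000000101100101 (17 bits)


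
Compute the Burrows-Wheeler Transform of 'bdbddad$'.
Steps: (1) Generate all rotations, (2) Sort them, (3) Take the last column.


Rotations (sorted):
  0: $bdbddad -> last char: d
  1: ad$bdbdd -> last char: d
  2: bdbddad$ -> last char: $
  3: bddad$bd -> last char: d
  4: d$bdbdda -> last char: a
  5: dad$bdbd -> last char: d
  6: dbddad$b -> last char: b
  7: ddad$bdb -> last char: b


BWT = dd$dadbb


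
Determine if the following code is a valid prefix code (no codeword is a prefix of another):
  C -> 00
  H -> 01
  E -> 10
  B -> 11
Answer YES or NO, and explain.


Checking each pair (does one codeword prefix another?):
  C='00' vs H='01': no prefix
  C='00' vs E='10': no prefix
  C='00' vs B='11': no prefix
  H='01' vs C='00': no prefix
  H='01' vs E='10': no prefix
  H='01' vs B='11': no prefix
  E='10' vs C='00': no prefix
  E='10' vs H='01': no prefix
  E='10' vs B='11': no prefix
  B='11' vs C='00': no prefix
  B='11' vs H='01': no prefix
  B='11' vs E='10': no prefix
No violation found over all pairs.

YES -- this is a valid prefix code. No codeword is a prefix of any other codeword.


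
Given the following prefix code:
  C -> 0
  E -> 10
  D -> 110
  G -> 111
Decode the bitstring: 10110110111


Decoding step by step:
Bits 10 -> E
Bits 110 -> D
Bits 110 -> D
Bits 111 -> G


Decoded message: EDDG


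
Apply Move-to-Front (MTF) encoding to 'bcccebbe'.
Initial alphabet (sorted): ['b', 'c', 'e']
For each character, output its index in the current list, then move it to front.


MTF encoding:
'b': index 0 in ['b', 'c', 'e'] -> ['b', 'c', 'e']
'c': index 1 in ['b', 'c', 'e'] -> ['c', 'b', 'e']
'c': index 0 in ['c', 'b', 'e'] -> ['c', 'b', 'e']
'c': index 0 in ['c', 'b', 'e'] -> ['c', 'b', 'e']
'e': index 2 in ['c', 'b', 'e'] -> ['e', 'c', 'b']
'b': index 2 in ['e', 'c', 'b'] -> ['b', 'e', 'c']
'b': index 0 in ['b', 'e', 'c'] -> ['b', 'e', 'c']
'e': index 1 in ['b', 'e', 'c'] -> ['e', 'b', 'c']


Output: [0, 1, 0, 0, 2, 2, 0, 1]


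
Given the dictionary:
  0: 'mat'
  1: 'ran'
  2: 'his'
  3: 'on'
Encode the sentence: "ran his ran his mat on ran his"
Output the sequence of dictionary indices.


Look up each word in the dictionary:
  'ran' -> 1
  'his' -> 2
  'ran' -> 1
  'his' -> 2
  'mat' -> 0
  'on' -> 3
  'ran' -> 1
  'his' -> 2

Encoded: [1, 2, 1, 2, 0, 3, 1, 2]


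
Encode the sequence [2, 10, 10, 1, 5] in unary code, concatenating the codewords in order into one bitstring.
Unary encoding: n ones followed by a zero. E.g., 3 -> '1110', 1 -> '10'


Encode each number as n ones followed by a terminating 0:
  2 -> 110 (3 bits)
  10 -> 11111111110 (11 bits)
  10 -> 11111111110 (11 bits)
  1 -> 10 (2 bits)
  5 -> 111110 (6 bits)
Total length = 3 + 11 + 11 + 2 + 6 = 33 bits.

Unary([2, 10, 10, 1, 5]) = 110111111111101111111111010111110 (33 bits)


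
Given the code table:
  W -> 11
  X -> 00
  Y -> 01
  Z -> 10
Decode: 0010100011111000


Decoding:
00 -> X
10 -> Z
10 -> Z
00 -> X
11 -> W
11 -> W
10 -> Z
00 -> X


Result: XZZXWWZX


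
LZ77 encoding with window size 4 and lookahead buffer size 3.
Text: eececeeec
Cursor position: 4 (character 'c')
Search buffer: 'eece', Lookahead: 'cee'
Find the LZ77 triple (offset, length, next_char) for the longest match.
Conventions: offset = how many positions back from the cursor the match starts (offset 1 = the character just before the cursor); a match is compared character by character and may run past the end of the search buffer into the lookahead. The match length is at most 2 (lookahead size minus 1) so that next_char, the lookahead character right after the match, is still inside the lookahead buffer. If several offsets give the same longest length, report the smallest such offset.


Try each offset into the search buffer:
  offset=1 (pos 3, char 'e'): match length 0
  offset=2 (pos 2, char 'c'): match length 2
  offset=3 (pos 1, char 'e'): match length 0
  offset=4 (pos 0, char 'e'): match length 0
Longest match has length 2 at offset 2.
next_char = character at position 4 + 2 = 6 -> 'e'

Best match: offset=2, length=2 (matching 'ce' starting at position 2)
LZ77 triple: (2, 2, 'e')


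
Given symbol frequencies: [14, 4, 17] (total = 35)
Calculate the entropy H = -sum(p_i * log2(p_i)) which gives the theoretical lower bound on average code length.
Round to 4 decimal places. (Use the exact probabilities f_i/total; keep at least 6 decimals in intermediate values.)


Per-symbol terms -p_i * log2(p_i) with p_i = f_i/35:
  p = 14/35 = 0.400000: log2(p) = -1.321928, -p*log2(p) = 0.528771
  p = 4/35 = 0.114286: log2(p) = -3.129283, -p*log2(p) = 0.357632
  p = 17/35 = 0.485714: log2(p) = -1.041820, -p*log2(p) = 0.506027
H = 0.528771 + 0.357632 + 0.506027 = 1.392430

H = 1.3924 bits/symbol


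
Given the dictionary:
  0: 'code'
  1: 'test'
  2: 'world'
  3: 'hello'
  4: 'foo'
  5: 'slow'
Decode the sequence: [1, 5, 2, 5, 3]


Look up each index in the dictionary:
  1 -> 'test'
  5 -> 'slow'
  2 -> 'world'
  5 -> 'slow'
  3 -> 'hello'

Decoded: "test slow world slow hello"


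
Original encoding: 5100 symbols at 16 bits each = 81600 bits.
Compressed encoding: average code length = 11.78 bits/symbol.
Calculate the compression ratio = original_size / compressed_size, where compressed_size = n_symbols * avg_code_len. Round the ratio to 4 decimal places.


original_size = n_symbols * orig_bits = 5100 * 16 = 81600 bits
compressed_size = n_symbols * avg_code_len = 5100 * 11.78 = 60078.0 bits
ratio = original_size / compressed_size = 81600 / 60078.0 = 1.3582

Compression ratio = 1.3582


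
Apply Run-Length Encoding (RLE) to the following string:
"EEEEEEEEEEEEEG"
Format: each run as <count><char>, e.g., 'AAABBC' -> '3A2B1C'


Scanning runs left to right:
  i=0: run of 'E' x 13 -> '13E'
  i=13: run of 'G' x 1 -> '1G'

RLE = 13E1G


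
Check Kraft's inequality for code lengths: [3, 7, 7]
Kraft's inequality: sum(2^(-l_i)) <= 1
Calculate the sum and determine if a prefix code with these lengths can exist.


Sum = 2^(-3) + 2^(-7) + 2^(-7)
    = 0.125 + 0.0078125 + 0.0078125
    = 18/128 = 0.140625
Since 0.140625 <= 1, Kraft's inequality IS satisfied.
A prefix code with these lengths CAN exist.

Kraft sum = 0.140625. Satisfied.


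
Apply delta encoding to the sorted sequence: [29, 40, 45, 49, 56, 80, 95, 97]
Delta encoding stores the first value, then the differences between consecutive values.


First value: 29
Deltas:
  40 - 29 = 11
  45 - 40 = 5
  49 - 45 = 4
  56 - 49 = 7
  80 - 56 = 24
  95 - 80 = 15
  97 - 95 = 2


Delta encoded: [29, 11, 5, 4, 7, 24, 15, 2]


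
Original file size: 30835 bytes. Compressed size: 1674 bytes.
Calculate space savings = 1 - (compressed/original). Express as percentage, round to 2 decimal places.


ratio = compressed/original = 1674/30835 = 0.054289
savings = 1 - ratio = 1 - 0.054289 = 0.945711
as a percentage: 0.945711 * 100 = 94.57%

Space savings = 1 - 1674/30835 = 94.57%


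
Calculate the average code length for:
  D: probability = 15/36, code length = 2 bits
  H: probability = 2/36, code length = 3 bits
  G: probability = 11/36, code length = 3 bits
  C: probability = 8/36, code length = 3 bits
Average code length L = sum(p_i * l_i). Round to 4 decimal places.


Weighted contributions p_i * l_i:
  D: (15/36) * 2 = 30/36
  H: (2/36) * 3 = 6/36
  G: (11/36) * 3 = 33/36
  C: (8/36) * 3 = 24/36
Sum = (30 + 6 + 33 + 24)/36 = 93/36

L = 93/36 = 2.5833 bits/symbol


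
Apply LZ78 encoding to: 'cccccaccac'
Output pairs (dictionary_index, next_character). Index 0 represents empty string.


LZ78 encoding steps:
Dictionary: {0: ''}
Step 1: w='' (idx 0), next='c' -> output (0, 'c'), add 'c' as idx 1
Step 2: w='c' (idx 1), next='c' -> output (1, 'c'), add 'cc' as idx 2
Step 3: w='cc' (idx 2), next='a' -> output (2, 'a'), add 'cca' as idx 3
Step 4: w='cca' (idx 3), next='c' -> output (3, 'c'), add 'ccac' as idx 4


Encoded: [(0, 'c'), (1, 'c'), (2, 'a'), (3, 'c')]


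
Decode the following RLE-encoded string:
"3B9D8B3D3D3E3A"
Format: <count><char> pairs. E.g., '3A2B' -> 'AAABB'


Expanding each <count><char> pair:
  3B -> 'BBB'
  9D -> 'DDDDDDDDD'
  8B -> 'BBBBBBBB'
  3D -> 'DDD'
  3D -> 'DDD'
  3E -> 'EEE'
  3A -> 'AAA'

Decoded = BBBDDDDDDDDDBBBBBBBBDDDDDDEEEAAA


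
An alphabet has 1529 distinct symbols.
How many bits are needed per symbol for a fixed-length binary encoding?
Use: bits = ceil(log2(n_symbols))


log2(1529) = 10.5784
Bracket: 2^10 = 1024 < 1529 <= 2^11 = 2048
So ceil(log2(1529)) = 11

bits = ceil(log2(1529)) = ceil(10.5784) = 11 bits


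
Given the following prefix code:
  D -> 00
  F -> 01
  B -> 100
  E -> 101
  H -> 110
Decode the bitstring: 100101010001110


Decoding step by step:
Bits 100 -> B
Bits 101 -> E
Bits 01 -> F
Bits 00 -> D
Bits 01 -> F
Bits 110 -> H


Decoded message: BEFDFH


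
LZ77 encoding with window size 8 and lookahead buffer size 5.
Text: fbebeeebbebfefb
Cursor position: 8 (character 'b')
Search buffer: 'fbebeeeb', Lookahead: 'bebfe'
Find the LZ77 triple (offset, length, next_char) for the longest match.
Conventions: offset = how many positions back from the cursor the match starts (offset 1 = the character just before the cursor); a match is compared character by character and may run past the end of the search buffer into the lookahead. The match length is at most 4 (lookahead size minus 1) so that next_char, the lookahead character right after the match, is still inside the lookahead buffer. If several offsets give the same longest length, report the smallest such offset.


Try each offset into the search buffer:
  offset=1 (pos 7, char 'b'): match length 1
  offset=2 (pos 6, char 'e'): match length 0
  offset=3 (pos 5, char 'e'): match length 0
  offset=4 (pos 4, char 'e'): match length 0
  offset=5 (pos 3, char 'b'): match length 2
  offset=6 (pos 2, char 'e'): match length 0
  offset=7 (pos 1, char 'b'): match length 3
  offset=8 (pos 0, char 'f'): match length 0
Longest match has length 3 at offset 7.
next_char = character at position 8 + 3 = 11 -> 'f'

Best match: offset=7, length=3 (matching 'beb' starting at position 1)
LZ77 triple: (7, 3, 'f')


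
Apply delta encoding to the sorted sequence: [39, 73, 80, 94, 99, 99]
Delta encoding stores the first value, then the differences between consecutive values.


First value: 39
Deltas:
  73 - 39 = 34
  80 - 73 = 7
  94 - 80 = 14
  99 - 94 = 5
  99 - 99 = 0


Delta encoded: [39, 34, 7, 14, 5, 0]


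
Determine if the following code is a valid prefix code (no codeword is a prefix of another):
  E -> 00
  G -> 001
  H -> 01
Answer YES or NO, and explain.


Checking each pair (does one codeword prefix another?):
  E='00' vs G='001': prefix -- VIOLATION

NO -- this is NOT a valid prefix code. E (00) is a prefix of G (001).


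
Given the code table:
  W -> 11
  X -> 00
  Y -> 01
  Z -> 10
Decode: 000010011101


Decoding:
00 -> X
00 -> X
10 -> Z
01 -> Y
11 -> W
01 -> Y


Result: XXZYWY


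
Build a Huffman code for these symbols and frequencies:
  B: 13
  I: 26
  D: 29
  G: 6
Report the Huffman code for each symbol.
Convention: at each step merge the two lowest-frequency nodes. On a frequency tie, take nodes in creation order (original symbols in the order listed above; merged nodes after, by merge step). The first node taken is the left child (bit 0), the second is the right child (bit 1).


Huffman tree construction:
Step 1: Merge G(6) + B(13) = 19
Step 2: Merge (G+B)(19) + I(26) = 45
Step 3: Merge D(29) + ((G+B)+I)(45) = 74
Read each symbol's code off the tree from the root (left child = 0, right child = 1).

Codes:
  B: 101 (length 3)
  I: 11 (length 2)
  D: 0 (length 1)
  G: 100 (length 3)
Average code length: 138/74 = 1.8649 bits/symbol


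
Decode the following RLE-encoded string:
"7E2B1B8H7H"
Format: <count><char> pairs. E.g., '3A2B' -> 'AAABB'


Expanding each <count><char> pair:
  7E -> 'EEEEEEE'
  2B -> 'BB'
  1B -> 'B'
  8H -> 'HHHHHHHH'
  7H -> 'HHHHHHH'

Decoded = EEEEEEEBBBHHHHHHHHHHHHHHH


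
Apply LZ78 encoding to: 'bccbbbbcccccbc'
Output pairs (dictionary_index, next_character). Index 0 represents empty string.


LZ78 encoding steps:
Dictionary: {0: ''}
Step 1: w='' (idx 0), next='b' -> output (0, 'b'), add 'b' as idx 1
Step 2: w='' (idx 0), next='c' -> output (0, 'c'), add 'c' as idx 2
Step 3: w='c' (idx 2), next='b' -> output (2, 'b'), add 'cb' as idx 3
Step 4: w='b' (idx 1), next='b' -> output (1, 'b'), add 'bb' as idx 4
Step 5: w='b' (idx 1), next='c' -> output (1, 'c'), add 'bc' as idx 5
Step 6: w='c' (idx 2), next='c' -> output (2, 'c'), add 'cc' as idx 6
Step 7: w='cc' (idx 6), next='b' -> output (6, 'b'), add 'ccb' as idx 7
Step 8: w='c' (idx 2), end of input -> output (2, '')


Encoded: [(0, 'b'), (0, 'c'), (2, 'b'), (1, 'b'), (1, 'c'), (2, 'c'), (6, 'b'), (2, '')]


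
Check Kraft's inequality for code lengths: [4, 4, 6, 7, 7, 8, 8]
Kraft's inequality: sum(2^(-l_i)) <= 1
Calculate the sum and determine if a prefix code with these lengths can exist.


Sum = 2^(-4) + 2^(-4) + 2^(-6) + 2^(-7) + 2^(-7) + 2^(-8) + 2^(-8)
    = 0.0625 + 0.0625 + 0.015625 + 0.0078125 + 0.0078125 + 0.00390625 + 0.00390625
    = 42/256 = 0.1640625
Since 0.1640625 <= 1, Kraft's inequality IS satisfied.
A prefix code with these lengths CAN exist.

Kraft sum = 0.1640625. Satisfied.


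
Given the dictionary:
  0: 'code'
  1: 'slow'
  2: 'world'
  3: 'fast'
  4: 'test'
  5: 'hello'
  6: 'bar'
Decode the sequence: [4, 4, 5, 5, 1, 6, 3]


Look up each index in the dictionary:
  4 -> 'test'
  4 -> 'test'
  5 -> 'hello'
  5 -> 'hello'
  1 -> 'slow'
  6 -> 'bar'
  3 -> 'fast'

Decoded: "test test hello hello slow bar fast"


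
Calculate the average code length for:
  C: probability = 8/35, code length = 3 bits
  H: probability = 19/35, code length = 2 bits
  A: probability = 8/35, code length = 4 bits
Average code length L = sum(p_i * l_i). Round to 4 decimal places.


Weighted contributions p_i * l_i:
  C: (8/35) * 3 = 24/35
  H: (19/35) * 2 = 38/35
  A: (8/35) * 4 = 32/35
Sum = (24 + 38 + 32)/35 = 94/35

L = 94/35 = 2.6857 bits/symbol


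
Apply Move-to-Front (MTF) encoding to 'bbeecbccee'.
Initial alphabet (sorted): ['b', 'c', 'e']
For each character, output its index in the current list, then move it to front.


MTF encoding:
'b': index 0 in ['b', 'c', 'e'] -> ['b', 'c', 'e']
'b': index 0 in ['b', 'c', 'e'] -> ['b', 'c', 'e']
'e': index 2 in ['b', 'c', 'e'] -> ['e', 'b', 'c']
'e': index 0 in ['e', 'b', 'c'] -> ['e', 'b', 'c']
'c': index 2 in ['e', 'b', 'c'] -> ['c', 'e', 'b']
'b': index 2 in ['c', 'e', 'b'] -> ['b', 'c', 'e']
'c': index 1 in ['b', 'c', 'e'] -> ['c', 'b', 'e']
'c': index 0 in ['c', 'b', 'e'] -> ['c', 'b', 'e']
'e': index 2 in ['c', 'b', 'e'] -> ['e', 'c', 'b']
'e': index 0 in ['e', 'c', 'b'] -> ['e', 'c', 'b']


Output: [0, 0, 2, 0, 2, 2, 1, 0, 2, 0]


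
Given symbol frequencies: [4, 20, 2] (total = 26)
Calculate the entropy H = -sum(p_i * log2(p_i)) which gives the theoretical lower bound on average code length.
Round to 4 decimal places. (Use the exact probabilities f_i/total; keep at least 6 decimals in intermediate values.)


Per-symbol terms -p_i * log2(p_i) with p_i = f_i/26:
  p = 4/26 = 0.153846: log2(p) = -2.700440, -p*log2(p) = 0.415452
  p = 20/26 = 0.769231: log2(p) = -0.378512, -p*log2(p) = 0.291163
  p = 2/26 = 0.076923: log2(p) = -3.700440, -p*log2(p) = 0.284649
H = 0.415452 + 0.291163 + 0.284649 = 0.991264

H = 0.9913 bits/symbol


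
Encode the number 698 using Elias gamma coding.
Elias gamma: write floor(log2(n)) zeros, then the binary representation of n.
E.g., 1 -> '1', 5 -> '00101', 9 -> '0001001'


num_bits = floor(log2(698)) + 1 = 10
leading_zeros = num_bits - 1 = 9
binary(698) = 1010111010

Elias gamma(698) = '000000000' + '1010111010' = 0000000001010111010 (19 bits)


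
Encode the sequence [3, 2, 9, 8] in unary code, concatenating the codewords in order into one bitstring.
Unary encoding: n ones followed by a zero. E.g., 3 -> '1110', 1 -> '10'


Encode each number as n ones followed by a terminating 0:
  3 -> 1110 (4 bits)
  2 -> 110 (3 bits)
  9 -> 1111111110 (10 bits)
  8 -> 111111110 (9 bits)
Total length = 4 + 3 + 10 + 9 = 26 bits.

Unary([3, 2, 9, 8]) = 11101101111111110111111110 (26 bits)


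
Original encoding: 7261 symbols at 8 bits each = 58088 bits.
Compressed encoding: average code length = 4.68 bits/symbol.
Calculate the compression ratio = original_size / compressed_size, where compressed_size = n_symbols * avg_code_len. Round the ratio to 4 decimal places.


original_size = n_symbols * orig_bits = 7261 * 8 = 58088 bits
compressed_size = n_symbols * avg_code_len = 7261 * 4.68 = 33981.48 bits
ratio = original_size / compressed_size = 58088 / 33981.48 = 1.7094

Compression ratio = 1.7094


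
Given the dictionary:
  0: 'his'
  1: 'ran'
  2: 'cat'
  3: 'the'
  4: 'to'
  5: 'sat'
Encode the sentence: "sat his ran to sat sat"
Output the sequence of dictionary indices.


Look up each word in the dictionary:
  'sat' -> 5
  'his' -> 0
  'ran' -> 1
  'to' -> 4
  'sat' -> 5
  'sat' -> 5

Encoded: [5, 0, 1, 4, 5, 5]


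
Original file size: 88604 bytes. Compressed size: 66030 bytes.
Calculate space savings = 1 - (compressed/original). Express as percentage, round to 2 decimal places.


ratio = compressed/original = 66030/88604 = 0.745226
savings = 1 - ratio = 1 - 0.745226 = 0.254774
as a percentage: 0.254774 * 100 = 25.48%

Space savings = 1 - 66030/88604 = 25.48%


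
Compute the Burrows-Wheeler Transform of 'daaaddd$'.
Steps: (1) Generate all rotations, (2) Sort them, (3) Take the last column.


Rotations (sorted):
  0: $daaaddd -> last char: d
  1: aaaddd$d -> last char: d
  2: aaddd$da -> last char: a
  3: addd$daa -> last char: a
  4: d$daaadd -> last char: d
  5: daaaddd$ -> last char: $
  6: dd$daaad -> last char: d
  7: ddd$daaa -> last char: a


BWT = ddaad$da


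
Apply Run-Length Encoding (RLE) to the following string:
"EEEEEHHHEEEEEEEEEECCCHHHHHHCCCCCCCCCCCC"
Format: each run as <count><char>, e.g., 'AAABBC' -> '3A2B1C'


Scanning runs left to right:
  i=0: run of 'E' x 5 -> '5E'
  i=5: run of 'H' x 3 -> '3H'
  i=8: run of 'E' x 10 -> '10E'
  i=18: run of 'C' x 3 -> '3C'
  i=21: run of 'H' x 6 -> '6H'
  i=27: run of 'C' x 12 -> '12C'

RLE = 5E3H10E3C6H12C


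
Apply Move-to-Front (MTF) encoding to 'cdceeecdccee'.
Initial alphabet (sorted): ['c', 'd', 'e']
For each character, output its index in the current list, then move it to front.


MTF encoding:
'c': index 0 in ['c', 'd', 'e'] -> ['c', 'd', 'e']
'd': index 1 in ['c', 'd', 'e'] -> ['d', 'c', 'e']
'c': index 1 in ['d', 'c', 'e'] -> ['c', 'd', 'e']
'e': index 2 in ['c', 'd', 'e'] -> ['e', 'c', 'd']
'e': index 0 in ['e', 'c', 'd'] -> ['e', 'c', 'd']
'e': index 0 in ['e', 'c', 'd'] -> ['e', 'c', 'd']
'c': index 1 in ['e', 'c', 'd'] -> ['c', 'e', 'd']
'd': index 2 in ['c', 'e', 'd'] -> ['d', 'c', 'e']
'c': index 1 in ['d', 'c', 'e'] -> ['c', 'd', 'e']
'c': index 0 in ['c', 'd', 'e'] -> ['c', 'd', 'e']
'e': index 2 in ['c', 'd', 'e'] -> ['e', 'c', 'd']
'e': index 0 in ['e', 'c', 'd'] -> ['e', 'c', 'd']


Output: [0, 1, 1, 2, 0, 0, 1, 2, 1, 0, 2, 0]
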